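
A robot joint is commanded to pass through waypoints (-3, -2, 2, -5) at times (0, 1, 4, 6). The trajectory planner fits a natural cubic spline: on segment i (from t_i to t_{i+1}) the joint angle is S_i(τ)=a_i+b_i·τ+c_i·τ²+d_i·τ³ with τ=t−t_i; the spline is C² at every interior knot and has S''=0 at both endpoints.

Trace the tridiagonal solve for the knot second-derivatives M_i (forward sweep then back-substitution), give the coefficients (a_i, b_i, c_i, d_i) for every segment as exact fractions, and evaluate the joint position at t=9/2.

  seg 0: a=-3 b=319/426 c=0 d=107/426
  seg 1: a=-2 b=320/213 c=107/142 d=-115/426
  seg 2: a=2 b=-539/426 c=-119/71 d=119/426
S(9/2) = 1117/1136

Δ: Δ0=1, Δ1=4/3, Δ2=-7/2
row 1: diag=8, rhs=2; c'=3/8, d'=1/4
row 2: denom=10−3·3/8=71/8; d'=(-29−3·1/4)/(71/8)=-238/71
back: M2=-238/71
back: M1=1/4−3/8·-238/71=107/71
M: M0=0, M1=107/71, M2=-238/71, M3=0
seg 0: a=-3, c=M0/2=0, d=(M1−M0)/(6·1)=107/426, b=Δ0−h0·(2M0+M1)/6=319/426
seg 1: a=-2, c=M1/2=107/142, d=(M2−M1)/(6·3)=-115/426, b=Δ1−h1·(2M1+M2)/6=320/213
seg 2: a=2, c=M2/2=-119/71, d=(M3−M2)/(6·2)=119/426, b=Δ2−h2·(2M2+M3)/6=-539/426
t_q=9/2 → seg 2, τ=1/2; S=2+-539/426·τ+-119/71·τ²+119/426·τ³=1117/1136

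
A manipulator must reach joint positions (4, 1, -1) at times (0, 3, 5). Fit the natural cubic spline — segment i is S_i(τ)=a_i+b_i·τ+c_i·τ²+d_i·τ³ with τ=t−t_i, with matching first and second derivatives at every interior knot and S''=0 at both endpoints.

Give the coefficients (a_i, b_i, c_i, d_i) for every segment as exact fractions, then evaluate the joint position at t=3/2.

  seg 0: a=4 b=-1 c=0 d=0
  seg 1: a=1 b=-1 c=0 d=0
S(3/2) = 5/2

Δ: Δ0=-1, Δ1=-1
row 1: diag=10, rhs=0; c'=1/5, d'=0
back: M1=0
M: M0=0, M1=0, M2=0
seg 0: a=4, c=M0/2=0, d=(M1−M0)/(6·3)=0, b=Δ0−h0·(2M0+M1)/6=-1
seg 1: a=1, c=M1/2=0, d=(M2−M1)/(6·2)=0, b=Δ1−h1·(2M1+M2)/6=-1
t_q=3/2 → seg 0, τ=3/2; S=4+-1·τ+0·τ²+0·τ³=5/2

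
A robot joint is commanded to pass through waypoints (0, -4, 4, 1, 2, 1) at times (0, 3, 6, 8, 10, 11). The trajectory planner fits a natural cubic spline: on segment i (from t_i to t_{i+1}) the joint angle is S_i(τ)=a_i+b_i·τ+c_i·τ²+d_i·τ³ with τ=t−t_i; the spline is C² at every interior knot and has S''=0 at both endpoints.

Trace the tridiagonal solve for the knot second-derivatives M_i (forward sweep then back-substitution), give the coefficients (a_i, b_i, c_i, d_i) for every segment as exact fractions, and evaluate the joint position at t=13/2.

  seg 0: a=0 b=-3260/1149 c=0 d=64/383
  seg 1: a=-4 b=1924/1149 c=576/383 d=-1348/3447
  seg 2: a=4 b=160/1149 c=-772/383 d=5497/9192
  seg 3: a=1 b=-1717/2298 c=2409/1532 d=-4361/9192
  seg 4: a=2 b=-173/1149 c=-488/383 d=488/1149
S(13/2) = 89235/24512

Δ: Δ0=-4/3, Δ1=8/3, Δ2=-3/2, Δ3=1/2, Δ4=-1
row 1: diag=12, rhs=24; c'=1/4, d'=2
row 2: denom=10−3·1/4=37/4; d'=(-25−3·2)/(37/4)=-124/37
row 3: denom=8−2·8/37=280/37; d'=(12−2·-124/37)/(280/37)=173/70
row 4: denom=6−2·37/140=383/70; d'=(-9−2·173/70)/(383/70)=-976/383
back: M4=-976/383
back: M3=173/70−37/140·-976/383=2409/766
back: M2=-124/37−8/37·2409/766=-1544/383
back: M1=2−1/4·-1544/383=1152/383
M: M0=0, M1=1152/383, M2=-1544/383, M3=2409/766, M4=-976/383, M5=0
seg 0: a=0, c=M0/2=0, d=(M1−M0)/(6·3)=64/383, b=Δ0−h0·(2M0+M1)/6=-3260/1149
seg 1: a=-4, c=M1/2=576/383, d=(M2−M1)/(6·3)=-1348/3447, b=Δ1−h1·(2M1+M2)/6=1924/1149
seg 2: a=4, c=M2/2=-772/383, d=(M3−M2)/(6·2)=5497/9192, b=Δ2−h2·(2M2+M3)/6=160/1149
seg 3: a=1, c=M3/2=2409/1532, d=(M4−M3)/(6·2)=-4361/9192, b=Δ3−h3·(2M3+M4)/6=-1717/2298
seg 4: a=2, c=M4/2=-488/383, d=(M5−M4)/(6·1)=488/1149, b=Δ4−h4·(2M4+M5)/6=-173/1149
t_q=13/2 → seg 2, τ=1/2; S=4+160/1149·τ+-772/383·τ²+5497/9192·τ³=89235/24512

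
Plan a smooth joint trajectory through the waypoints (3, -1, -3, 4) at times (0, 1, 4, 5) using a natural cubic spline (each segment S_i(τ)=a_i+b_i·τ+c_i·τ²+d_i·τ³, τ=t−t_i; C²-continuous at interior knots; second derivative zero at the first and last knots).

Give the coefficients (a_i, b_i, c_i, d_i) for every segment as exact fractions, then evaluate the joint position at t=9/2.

Δ: Δ0=-4, Δ1=-2/3, Δ2=7
row 1: diag=8, rhs=20; c'=3/8, d'=5/2
row 2: denom=8−3·3/8=55/8; d'=(46−3·5/2)/(55/8)=28/5
back: M2=28/5
back: M1=5/2−3/8·28/5=2/5
M: M0=0, M1=2/5, M2=28/5, M3=0
seg 0: a=3, c=M0/2=0, d=(M1−M0)/(6·1)=1/15, b=Δ0−h0·(2M0+M1)/6=-61/15
seg 1: a=-1, c=M1/2=1/5, d=(M2−M1)/(6·3)=13/45, b=Δ1−h1·(2M1+M2)/6=-58/15
seg 2: a=-3, c=M2/2=14/5, d=(M3−M2)/(6·1)=-14/15, b=Δ2−h2·(2M2+M3)/6=77/15
t_q=9/2 → seg 2, τ=1/2; S=-3+77/15·τ+14/5·τ²+-14/15·τ³=3/20

  seg 0: a=3 b=-61/15 c=0 d=1/15
  seg 1: a=-1 b=-58/15 c=1/5 d=13/45
  seg 2: a=-3 b=77/15 c=14/5 d=-14/15
S(9/2) = 3/20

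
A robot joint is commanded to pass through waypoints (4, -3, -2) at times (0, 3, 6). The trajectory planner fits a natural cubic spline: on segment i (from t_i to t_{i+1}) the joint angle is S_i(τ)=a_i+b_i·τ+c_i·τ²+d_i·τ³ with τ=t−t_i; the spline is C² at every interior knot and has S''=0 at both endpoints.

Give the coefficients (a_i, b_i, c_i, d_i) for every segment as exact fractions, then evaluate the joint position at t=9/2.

  seg 0: a=4 b=-3 c=0 d=2/27
  seg 1: a=-3 b=-1 c=2/3 d=-2/27
S(9/2) = -13/4

Δ: Δ0=-7/3, Δ1=1/3
row 1: diag=12, rhs=16; c'=1/4, d'=4/3
back: M1=4/3
M: M0=0, M1=4/3, M2=0
seg 0: a=4, c=M0/2=0, d=(M1−M0)/(6·3)=2/27, b=Δ0−h0·(2M0+M1)/6=-3
seg 1: a=-3, c=M1/2=2/3, d=(M2−M1)/(6·3)=-2/27, b=Δ1−h1·(2M1+M2)/6=-1
t_q=9/2 → seg 1, τ=3/2; S=-3+-1·τ+2/3·τ²+-2/27·τ³=-13/4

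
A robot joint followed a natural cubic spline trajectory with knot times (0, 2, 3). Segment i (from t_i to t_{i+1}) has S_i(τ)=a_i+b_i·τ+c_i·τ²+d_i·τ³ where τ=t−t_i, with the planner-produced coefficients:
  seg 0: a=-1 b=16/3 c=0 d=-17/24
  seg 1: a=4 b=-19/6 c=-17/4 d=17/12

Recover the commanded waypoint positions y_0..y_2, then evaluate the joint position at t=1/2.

y_0 = S_0(0) = a_0 = -1
y_1 = S_1(0) = a_1 = 4
y_2 = S_1(1) = -2
t_q=1/2 is in segment 0 (τ=1/2); S_0(τ)=101/64

y_0=-1 y_1=4 y_2=-2
S(1/2) = 101/64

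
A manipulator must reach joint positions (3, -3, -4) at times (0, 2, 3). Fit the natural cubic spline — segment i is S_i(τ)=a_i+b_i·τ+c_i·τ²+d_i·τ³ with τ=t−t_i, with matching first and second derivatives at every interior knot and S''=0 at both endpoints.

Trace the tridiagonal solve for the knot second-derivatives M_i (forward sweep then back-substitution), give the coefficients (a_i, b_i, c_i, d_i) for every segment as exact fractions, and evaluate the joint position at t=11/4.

  seg 0: a=3 b=-11/3 c=0 d=1/6
  seg 1: a=-3 b=-5/3 c=1 d=-1/3
S(11/4) = -245/64

Δ: Δ0=-3, Δ1=-1
row 1: diag=6, rhs=12; c'=1/6, d'=2
back: M1=2
M: M0=0, M1=2, M2=0
seg 0: a=3, c=M0/2=0, d=(M1−M0)/(6·2)=1/6, b=Δ0−h0·(2M0+M1)/6=-11/3
seg 1: a=-3, c=M1/2=1, d=(M2−M1)/(6·1)=-1/3, b=Δ1−h1·(2M1+M2)/6=-5/3
t_q=11/4 → seg 1, τ=3/4; S=-3+-5/3·τ+1·τ²+-1/3·τ³=-245/64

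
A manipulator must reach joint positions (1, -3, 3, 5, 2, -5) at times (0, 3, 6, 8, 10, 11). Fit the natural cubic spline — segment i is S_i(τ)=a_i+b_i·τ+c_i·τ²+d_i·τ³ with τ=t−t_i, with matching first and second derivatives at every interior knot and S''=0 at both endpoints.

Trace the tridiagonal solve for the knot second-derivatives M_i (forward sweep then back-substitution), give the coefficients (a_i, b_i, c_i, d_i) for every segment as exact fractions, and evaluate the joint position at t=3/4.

  seg 0: a=1 b=-2653/1149 c=0 d=1121/10341
  seg 1: a=-3 b=710/1149 c=1121/1149 d=-1775/10341
  seg 2: a=3 b=2111/1149 c=-218/383 d=173/2298
  seg 3: a=5 b=533/1149 c=-45/383 d=-3973/9192
  seg 4: a=2 b=-11933/2298 c=-4153/1532 d=4153/4596
S(3/4) = -16815/24512

Δ: Δ0=-4/3, Δ1=2, Δ2=1, Δ3=-3/2, Δ4=-7
row 1: diag=12, rhs=20; c'=1/4, d'=5/3
row 2: denom=10−3·1/4=37/4; d'=(-6−3·5/3)/(37/4)=-44/37
row 3: denom=8−2·8/37=280/37; d'=(-15−2·-44/37)/(280/37)=-467/280
row 4: denom=6−2·37/140=383/70; d'=(-33−2·-467/280)/(383/70)=-4153/766
back: M4=-4153/766
back: M3=-467/280−37/140·-4153/766=-90/383
back: M2=-44/37−8/37·-90/383=-436/383
back: M1=5/3−1/4·-436/383=2242/1149
M: M0=0, M1=2242/1149, M2=-436/383, M3=-90/383, M4=-4153/766, M5=0
seg 0: a=1, c=M0/2=0, d=(M1−M0)/(6·3)=1121/10341, b=Δ0−h0·(2M0+M1)/6=-2653/1149
seg 1: a=-3, c=M1/2=1121/1149, d=(M2−M1)/(6·3)=-1775/10341, b=Δ1−h1·(2M1+M2)/6=710/1149
seg 2: a=3, c=M2/2=-218/383, d=(M3−M2)/(6·2)=173/2298, b=Δ2−h2·(2M2+M3)/6=2111/1149
seg 3: a=5, c=M3/2=-45/383, d=(M4−M3)/(6·2)=-3973/9192, b=Δ3−h3·(2M3+M4)/6=533/1149
seg 4: a=2, c=M4/2=-4153/1532, d=(M5−M4)/(6·1)=4153/4596, b=Δ4−h4·(2M4+M5)/6=-11933/2298
t_q=3/4 → seg 0, τ=3/4; S=1+-2653/1149·τ+0·τ²+1121/10341·τ³=-16815/24512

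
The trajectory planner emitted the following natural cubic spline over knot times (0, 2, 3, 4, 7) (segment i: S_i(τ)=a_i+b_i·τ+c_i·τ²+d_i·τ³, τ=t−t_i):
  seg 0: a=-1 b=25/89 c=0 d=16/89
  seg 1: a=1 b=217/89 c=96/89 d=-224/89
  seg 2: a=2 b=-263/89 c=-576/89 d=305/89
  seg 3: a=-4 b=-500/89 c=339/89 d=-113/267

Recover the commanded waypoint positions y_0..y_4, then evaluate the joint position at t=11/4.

y_0=-1 y_1=1 y_2=2 y_3=-4 y_4=2
S(11/4) = 845/356

y_0 = S_0(0) = a_0 = -1
y_1 = S_1(0) = a_1 = 1
y_2 = S_2(0) = a_2 = 2
y_3 = S_3(0) = a_3 = -4
y_4 = S_3(3) = 2
t_q=11/4 is in segment 1 (τ=3/4); S_1(τ)=845/356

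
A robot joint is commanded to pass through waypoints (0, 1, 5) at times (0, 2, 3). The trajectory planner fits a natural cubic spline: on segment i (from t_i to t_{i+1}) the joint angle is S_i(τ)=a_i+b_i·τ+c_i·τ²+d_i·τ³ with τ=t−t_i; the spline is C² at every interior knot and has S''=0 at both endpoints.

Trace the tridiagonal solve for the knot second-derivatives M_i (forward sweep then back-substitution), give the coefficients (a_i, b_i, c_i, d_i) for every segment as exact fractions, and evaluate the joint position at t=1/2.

Δ: Δ0=1/2, Δ1=4
row 1: diag=6, rhs=21; c'=1/6, d'=7/2
back: M1=7/2
M: M0=0, M1=7/2, M2=0
seg 0: a=0, c=M0/2=0, d=(M1−M0)/(6·2)=7/24, b=Δ0−h0·(2M0+M1)/6=-2/3
seg 1: a=1, c=M1/2=7/4, d=(M2−M1)/(6·1)=-7/12, b=Δ1−h1·(2M1+M2)/6=17/6
t_q=1/2 → seg 0, τ=1/2; S=0+-2/3·τ+0·τ²+7/24·τ³=-19/64

  seg 0: a=0 b=-2/3 c=0 d=7/24
  seg 1: a=1 b=17/6 c=7/4 d=-7/12
S(1/2) = -19/64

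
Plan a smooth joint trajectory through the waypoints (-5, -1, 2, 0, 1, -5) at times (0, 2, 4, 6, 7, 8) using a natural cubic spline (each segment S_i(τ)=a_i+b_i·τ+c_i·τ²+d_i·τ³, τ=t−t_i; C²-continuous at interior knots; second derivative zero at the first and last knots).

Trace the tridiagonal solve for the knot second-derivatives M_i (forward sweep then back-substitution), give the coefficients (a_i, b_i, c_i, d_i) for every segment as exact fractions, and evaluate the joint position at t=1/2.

Δ: Δ0=2, Δ1=3/2, Δ2=-1, Δ3=1, Δ4=-6
row 1: diag=8, rhs=-3; c'=1/4, d'=-3/8
row 2: denom=8−2·1/4=15/2; d'=(-15−2·-3/8)/(15/2)=-19/10
row 3: denom=6−2·4/15=82/15; d'=(12−2·-19/10)/(82/15)=237/82
row 4: denom=4−1·15/82=313/82; d'=(-42−1·237/82)/(313/82)=-3681/313
back: M4=-3681/313
back: M3=237/82−15/82·-3681/313=1578/313
back: M2=-19/10−4/15·1578/313=-2031/626
back: M1=-3/8−1/4·-2031/626=273/626
M: M0=0, M1=273/626, M2=-2031/626, M3=1578/313, M4=-3681/313, M5=0
seg 0: a=-5, c=M0/2=0, d=(M1−M0)/(6·2)=91/2504, b=Δ0−h0·(2M0+M1)/6=1161/626
seg 1: a=-1, c=M1/2=273/1252, d=(M2−M1)/(6·2)=-96/313, b=Δ1−h1·(2M1+M2)/6=717/313
seg 2: a=2, c=M2/2=-2031/1252, d=(M3−M2)/(6·2)=1729/2504, b=Δ2−h2·(2M2+M3)/6=-162/313
seg 3: a=0, c=M3/2=789/313, d=(M4−M3)/(6·1)=-1753/626, b=Δ3−h3·(2M3+M4)/6=801/626
seg 4: a=1, c=M4/2=-3681/626, d=(M5−M4)/(6·1)=1227/626, b=Δ4−h4·(2M4+M5)/6=-651/313
t_q=1/2 → seg 0, τ=1/2; S=-5+1161/626·τ+0·τ²+91/2504·τ³=-81493/20032

  seg 0: a=-5 b=1161/626 c=0 d=91/2504
  seg 1: a=-1 b=717/313 c=273/1252 d=-96/313
  seg 2: a=2 b=-162/313 c=-2031/1252 d=1729/2504
  seg 3: a=0 b=801/626 c=789/313 d=-1753/626
  seg 4: a=1 b=-651/313 c=-3681/626 d=1227/626
S(1/2) = -81493/20032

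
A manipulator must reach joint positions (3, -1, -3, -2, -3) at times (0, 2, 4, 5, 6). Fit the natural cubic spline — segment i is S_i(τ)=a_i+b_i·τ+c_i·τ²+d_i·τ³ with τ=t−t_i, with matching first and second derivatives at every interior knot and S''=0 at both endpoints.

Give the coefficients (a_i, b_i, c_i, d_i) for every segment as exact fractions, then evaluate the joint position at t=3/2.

  seg 0: a=3 b=-57/28 c=0 d=1/112
  seg 1: a=-1 b=-27/14 c=3/56 d=23/112
  seg 2: a=-3 b=3/4 c=9/7 d=-29/28
  seg 3: a=-2 b=3/14 c=-51/28 d=17/28
S(3/2) = -3/128

Δ: Δ0=-2, Δ1=-1, Δ2=1, Δ3=-1
row 1: diag=8, rhs=6; c'=1/4, d'=3/4
row 2: denom=6−2·1/4=11/2; d'=(12−2·3/4)/(11/2)=21/11
row 3: denom=4−1·2/11=42/11; d'=(-12−1·21/11)/(42/11)=-51/14
back: M3=-51/14
back: M2=21/11−2/11·-51/14=18/7
back: M1=3/4−1/4·18/7=3/28
M: M0=0, M1=3/28, M2=18/7, M3=-51/14, M4=0
seg 0: a=3, c=M0/2=0, d=(M1−M0)/(6·2)=1/112, b=Δ0−h0·(2M0+M1)/6=-57/28
seg 1: a=-1, c=M1/2=3/56, d=(M2−M1)/(6·2)=23/112, b=Δ1−h1·(2M1+M2)/6=-27/14
seg 2: a=-3, c=M2/2=9/7, d=(M3−M2)/(6·1)=-29/28, b=Δ2−h2·(2M2+M3)/6=3/4
seg 3: a=-2, c=M3/2=-51/28, d=(M4−M3)/(6·1)=17/28, b=Δ3−h3·(2M3+M4)/6=3/14
t_q=3/2 → seg 0, τ=3/2; S=3+-57/28·τ+0·τ²+1/112·τ³=-3/128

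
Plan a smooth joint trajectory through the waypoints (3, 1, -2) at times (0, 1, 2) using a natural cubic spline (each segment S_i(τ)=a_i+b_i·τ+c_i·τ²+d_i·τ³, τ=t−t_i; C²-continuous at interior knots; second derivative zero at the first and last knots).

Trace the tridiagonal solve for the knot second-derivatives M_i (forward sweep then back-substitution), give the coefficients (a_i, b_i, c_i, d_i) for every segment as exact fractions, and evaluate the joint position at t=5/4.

  seg 0: a=3 b=-7/4 c=0 d=-1/4
  seg 1: a=1 b=-5/2 c=-3/4 d=1/4
S(5/4) = 85/256

Δ: Δ0=-2, Δ1=-3
row 1: diag=4, rhs=-6; c'=1/4, d'=-3/2
back: M1=-3/2
M: M0=0, M1=-3/2, M2=0
seg 0: a=3, c=M0/2=0, d=(M1−M0)/(6·1)=-1/4, b=Δ0−h0·(2M0+M1)/6=-7/4
seg 1: a=1, c=M1/2=-3/4, d=(M2−M1)/(6·1)=1/4, b=Δ1−h1·(2M1+M2)/6=-5/2
t_q=5/4 → seg 1, τ=1/4; S=1+-5/2·τ+-3/4·τ²+1/4·τ³=85/256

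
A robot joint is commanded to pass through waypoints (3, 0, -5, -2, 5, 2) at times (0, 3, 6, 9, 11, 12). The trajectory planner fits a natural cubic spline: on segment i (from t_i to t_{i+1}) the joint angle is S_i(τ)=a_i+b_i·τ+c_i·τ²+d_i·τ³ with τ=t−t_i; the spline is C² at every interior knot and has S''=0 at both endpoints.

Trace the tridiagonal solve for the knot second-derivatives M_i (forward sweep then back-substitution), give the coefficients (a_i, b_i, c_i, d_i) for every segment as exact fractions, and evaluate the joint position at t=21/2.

  seg 0: a=3 b=-53/72 c=0 d=-19/648
  seg 1: a=0 b=-55/36 c=-19/72 d=47/648
  seg 2: a=-5 b=-83/72 c=7/18 d=71/648
  seg 3: a=-2 b=149/36 c=11/8 d=-61/72
  seg 4: a=5 b=-19/36 c=-89/24 d=89/72
S(21/2) = 853/192

Δ: Δ0=-1, Δ1=-5/3, Δ2=1, Δ3=7/2, Δ4=-3
row 1: diag=12, rhs=-4; c'=1/4, d'=-1/3
row 2: denom=12−3·1/4=45/4; d'=(16−3·-1/3)/(45/4)=68/45
row 3: denom=10−3·4/15=46/5; d'=(15−3·68/45)/(46/5)=157/138
row 4: denom=6−2·5/23=128/23; d'=(-39−2·157/138)/(128/23)=-89/12
back: M4=-89/12
back: M3=157/138−5/23·-89/12=11/4
back: M2=68/45−4/15·11/4=7/9
back: M1=-1/3−1/4·7/9=-19/36
M: M0=0, M1=-19/36, M2=7/9, M3=11/4, M4=-89/12, M5=0
seg 0: a=3, c=M0/2=0, d=(M1−M0)/(6·3)=-19/648, b=Δ0−h0·(2M0+M1)/6=-53/72
seg 1: a=0, c=M1/2=-19/72, d=(M2−M1)/(6·3)=47/648, b=Δ1−h1·(2M1+M2)/6=-55/36
seg 2: a=-5, c=M2/2=7/18, d=(M3−M2)/(6·3)=71/648, b=Δ2−h2·(2M2+M3)/6=-83/72
seg 3: a=-2, c=M3/2=11/8, d=(M4−M3)/(6·2)=-61/72, b=Δ3−h3·(2M3+M4)/6=149/36
seg 4: a=5, c=M4/2=-89/24, d=(M5−M4)/(6·1)=89/72, b=Δ4−h4·(2M4+M5)/6=-19/36
t_q=21/2 → seg 3, τ=3/2; S=-2+149/36·τ+11/8·τ²+-61/72·τ³=853/192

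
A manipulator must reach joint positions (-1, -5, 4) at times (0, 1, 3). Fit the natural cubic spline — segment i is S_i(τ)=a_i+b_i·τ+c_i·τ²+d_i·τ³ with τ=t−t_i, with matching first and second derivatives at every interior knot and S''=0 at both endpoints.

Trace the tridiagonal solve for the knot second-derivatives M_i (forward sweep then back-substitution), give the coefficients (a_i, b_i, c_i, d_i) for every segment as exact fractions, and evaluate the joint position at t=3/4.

  seg 0: a=-1 b=-65/12 c=0 d=17/12
  seg 1: a=-5 b=-7/6 c=17/4 d=-17/24
S(3/4) = -1143/256

Δ: Δ0=-4, Δ1=9/2
row 1: diag=6, rhs=51; c'=1/3, d'=17/2
back: M1=17/2
M: M0=0, M1=17/2, M2=0
seg 0: a=-1, c=M0/2=0, d=(M1−M0)/(6·1)=17/12, b=Δ0−h0·(2M0+M1)/6=-65/12
seg 1: a=-5, c=M1/2=17/4, d=(M2−M1)/(6·2)=-17/24, b=Δ1−h1·(2M1+M2)/6=-7/6
t_q=3/4 → seg 0, τ=3/4; S=-1+-65/12·τ+0·τ²+17/12·τ³=-1143/256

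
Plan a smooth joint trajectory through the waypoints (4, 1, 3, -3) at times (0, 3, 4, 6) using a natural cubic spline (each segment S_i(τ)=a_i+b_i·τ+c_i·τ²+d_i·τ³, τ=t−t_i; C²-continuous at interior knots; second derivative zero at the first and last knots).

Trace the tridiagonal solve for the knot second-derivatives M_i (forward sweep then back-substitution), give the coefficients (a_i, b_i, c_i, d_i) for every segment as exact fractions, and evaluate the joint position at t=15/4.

Δ: Δ0=-1, Δ1=2, Δ2=-3
row 1: diag=8, rhs=18; c'=1/8, d'=9/4
row 2: denom=6−1·1/8=47/8; d'=(-30−1·9/4)/(47/8)=-258/47
back: M2=-258/47
back: M1=9/4−1/8·-258/47=138/47
M: M0=0, M1=138/47, M2=-258/47, M3=0
seg 0: a=4, c=M0/2=0, d=(M1−M0)/(6·3)=23/141, b=Δ0−h0·(2M0+M1)/6=-116/47
seg 1: a=1, c=M1/2=69/47, d=(M2−M1)/(6·1)=-66/47, b=Δ1−h1·(2M1+M2)/6=91/47
seg 2: a=3, c=M2/2=-129/47, d=(M3−M2)/(6·2)=43/94, b=Δ2−h2·(2M2+M3)/6=31/47
t_q=15/4 → seg 1, τ=3/4; S=1+91/47·τ+69/47·τ²+-66/47·τ³=4039/1504

  seg 0: a=4 b=-116/47 c=0 d=23/141
  seg 1: a=1 b=91/47 c=69/47 d=-66/47
  seg 2: a=3 b=31/47 c=-129/47 d=43/94
S(15/4) = 4039/1504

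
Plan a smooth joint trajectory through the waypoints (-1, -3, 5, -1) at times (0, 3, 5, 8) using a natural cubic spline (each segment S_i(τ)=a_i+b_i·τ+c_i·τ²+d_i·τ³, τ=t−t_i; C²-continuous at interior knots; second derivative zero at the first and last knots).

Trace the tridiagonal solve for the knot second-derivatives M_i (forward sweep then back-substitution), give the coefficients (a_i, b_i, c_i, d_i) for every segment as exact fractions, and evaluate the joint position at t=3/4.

  seg 0: a=-1 b=-5/2 c=0 d=11/54
  seg 1: a=-3 b=3 c=11/6 d=-2/3
  seg 2: a=5 b=7/3 c=-13/6 d=13/54
S(3/4) = -357/128

Δ: Δ0=-2/3, Δ1=4, Δ2=-2
row 1: diag=10, rhs=28; c'=1/5, d'=14/5
row 2: denom=10−2·1/5=48/5; d'=(-36−2·14/5)/(48/5)=-13/3
back: M2=-13/3
back: M1=14/5−1/5·-13/3=11/3
M: M0=0, M1=11/3, M2=-13/3, M3=0
seg 0: a=-1, c=M0/2=0, d=(M1−M0)/(6·3)=11/54, b=Δ0−h0·(2M0+M1)/6=-5/2
seg 1: a=-3, c=M1/2=11/6, d=(M2−M1)/(6·2)=-2/3, b=Δ1−h1·(2M1+M2)/6=3
seg 2: a=5, c=M2/2=-13/6, d=(M3−M2)/(6·3)=13/54, b=Δ2−h2·(2M2+M3)/6=7/3
t_q=3/4 → seg 0, τ=3/4; S=-1+-5/2·τ+0·τ²+11/54·τ³=-357/128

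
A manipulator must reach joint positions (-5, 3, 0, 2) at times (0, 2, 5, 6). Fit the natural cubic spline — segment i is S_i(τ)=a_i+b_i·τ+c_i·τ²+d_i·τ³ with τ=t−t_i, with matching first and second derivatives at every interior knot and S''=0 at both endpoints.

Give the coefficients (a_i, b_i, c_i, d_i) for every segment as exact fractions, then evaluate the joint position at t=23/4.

  seg 0: a=-5 b=382/71 c=0 d=-49/142
  seg 1: a=3 b=88/71 c=-147/71 d=94/213
  seg 2: a=0 b=52/71 c=135/71 d=-45/71
S(23/4) = 6141/4544

Δ: Δ0=4, Δ1=-1, Δ2=2
row 1: diag=10, rhs=-30; c'=3/10, d'=-3
row 2: denom=8−3·3/10=71/10; d'=(18−3·-3)/(71/10)=270/71
back: M2=270/71
back: M1=-3−3/10·270/71=-294/71
M: M0=0, M1=-294/71, M2=270/71, M3=0
seg 0: a=-5, c=M0/2=0, d=(M1−M0)/(6·2)=-49/142, b=Δ0−h0·(2M0+M1)/6=382/71
seg 1: a=3, c=M1/2=-147/71, d=(M2−M1)/(6·3)=94/213, b=Δ1−h1·(2M1+M2)/6=88/71
seg 2: a=0, c=M2/2=135/71, d=(M3−M2)/(6·1)=-45/71, b=Δ2−h2·(2M2+M3)/6=52/71
t_q=23/4 → seg 2, τ=3/4; S=0+52/71·τ+135/71·τ²+-45/71·τ³=6141/4544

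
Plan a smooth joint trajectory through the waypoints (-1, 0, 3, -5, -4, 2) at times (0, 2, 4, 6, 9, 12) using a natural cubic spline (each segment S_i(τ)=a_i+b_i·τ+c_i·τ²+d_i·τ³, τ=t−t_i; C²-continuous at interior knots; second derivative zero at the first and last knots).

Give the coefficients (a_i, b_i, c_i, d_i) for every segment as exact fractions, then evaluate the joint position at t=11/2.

Δ: Δ0=1/2, Δ1=3/2, Δ2=-4, Δ3=1/3, Δ4=2
row 1: diag=8, rhs=6; c'=1/4, d'=3/4
row 2: denom=8−2·1/4=15/2; d'=(-33−2·3/4)/(15/2)=-23/5
row 3: denom=10−2·4/15=142/15; d'=(26−2·-23/5)/(142/15)=264/71
row 4: denom=12−3·45/142=1569/142; d'=(10−3·264/71)/(1569/142)=-164/1569
back: M4=-164/1569
back: M3=264/71−45/142·-164/1569=1962/523
back: M2=-23/5−4/15·1962/523=-2929/523
back: M1=3/4−1/4·-2929/523=2249/1046
M: M0=0, M1=2249/1046, M2=-2929/523, M3=1962/523, M4=-164/1569, M5=0
seg 0: a=-1, c=M0/2=0, d=(M1−M0)/(6·2)=2249/12552, b=Δ0−h0·(2M0+M1)/6=-340/1569
seg 1: a=0, c=M1/2=2249/2092, d=(M2−M1)/(6·2)=-8107/12552, b=Δ1−h1·(2M1+M2)/6=6067/3138
seg 2: a=3, c=M2/2=-2929/1046, d=(M3−M2)/(6·2)=4891/6276, b=Δ2−h2·(2M2+M3)/6=-2380/1569
seg 3: a=-5, c=M3/2=981/523, d=(M4−M3)/(6·3)=-3025/14121, b=Δ3−h3·(2M3+M4)/6=-5281/1569
seg 4: a=-4, c=M4/2=-82/1569, d=(M5−M4)/(6·3)=82/14121, b=Δ4−h4·(2M4+M5)/6=3302/1569
t_q=11/2 → seg 2, τ=3/2; S=3+-2380/1569·τ+-2929/1046·τ²+4891/6276·τ³=-49297/16736

  seg 0: a=-1 b=-340/1569 c=0 d=2249/12552
  seg 1: a=0 b=6067/3138 c=2249/2092 d=-8107/12552
  seg 2: a=3 b=-2380/1569 c=-2929/1046 d=4891/6276
  seg 3: a=-5 b=-5281/1569 c=981/523 d=-3025/14121
  seg 4: a=-4 b=3302/1569 c=-82/1569 d=82/14121
S(11/2) = -49297/16736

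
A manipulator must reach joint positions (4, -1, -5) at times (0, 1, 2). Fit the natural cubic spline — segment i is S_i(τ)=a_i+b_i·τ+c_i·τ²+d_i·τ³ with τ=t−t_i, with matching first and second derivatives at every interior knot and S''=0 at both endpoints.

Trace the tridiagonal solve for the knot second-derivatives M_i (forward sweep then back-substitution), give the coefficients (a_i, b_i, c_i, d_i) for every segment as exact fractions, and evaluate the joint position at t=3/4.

Δ: Δ0=-5, Δ1=-4
row 1: diag=4, rhs=6; c'=1/4, d'=3/2
back: M1=3/2
M: M0=0, M1=3/2, M2=0
seg 0: a=4, c=M0/2=0, d=(M1−M0)/(6·1)=1/4, b=Δ0−h0·(2M0+M1)/6=-21/4
seg 1: a=-1, c=M1/2=3/4, d=(M2−M1)/(6·1)=-1/4, b=Δ1−h1·(2M1+M2)/6=-9/2
t_q=3/4 → seg 0, τ=3/4; S=4+-21/4·τ+0·τ²+1/4·τ³=43/256

  seg 0: a=4 b=-21/4 c=0 d=1/4
  seg 1: a=-1 b=-9/2 c=3/4 d=-1/4
S(3/4) = 43/256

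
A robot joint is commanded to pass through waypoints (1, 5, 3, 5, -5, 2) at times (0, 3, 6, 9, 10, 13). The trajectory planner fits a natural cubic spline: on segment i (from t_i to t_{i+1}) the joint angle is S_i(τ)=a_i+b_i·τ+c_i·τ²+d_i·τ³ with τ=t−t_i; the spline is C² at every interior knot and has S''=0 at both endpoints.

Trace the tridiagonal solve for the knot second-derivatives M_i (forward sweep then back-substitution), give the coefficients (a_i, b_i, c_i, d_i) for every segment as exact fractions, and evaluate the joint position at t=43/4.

  seg 0: a=1 b=655/283 c=0 d=-833/7641
  seg 1: a=5 b=-178/283 c=-833/849 d=2467/7641
  seg 2: a=3 b=623/283 c=1634/849 d=-6205/7641
  seg 3: a=5 b=-2314/283 c=-4571/849 d=3023/849
  seg 4: a=-5 b=-7015/849 c=4498/849 d=-4498/7641
S(43/4) = -76661/9056

Δ: Δ0=4/3, Δ1=-2/3, Δ2=2/3, Δ3=-10, Δ4=7/3
row 1: diag=12, rhs=-12; c'=1/4, d'=-1
row 2: denom=12−3·1/4=45/4; d'=(8−3·-1)/(45/4)=44/45
row 3: denom=8−3·4/15=36/5; d'=(-64−3·44/45)/(36/5)=-251/27
row 4: denom=8−1·5/36=283/36; d'=(74−1·-251/27)/(283/36)=8996/849
back: M4=8996/849
back: M3=-251/27−5/36·8996/849=-9142/849
back: M2=44/45−4/15·-9142/849=3268/849
back: M1=-1−1/4·3268/849=-1666/849
M: M0=0, M1=-1666/849, M2=3268/849, M3=-9142/849, M4=8996/849, M5=0
seg 0: a=1, c=M0/2=0, d=(M1−M0)/(6·3)=-833/7641, b=Δ0−h0·(2M0+M1)/6=655/283
seg 1: a=5, c=M1/2=-833/849, d=(M2−M1)/(6·3)=2467/7641, b=Δ1−h1·(2M1+M2)/6=-178/283
seg 2: a=3, c=M2/2=1634/849, d=(M3−M2)/(6·3)=-6205/7641, b=Δ2−h2·(2M2+M3)/6=623/283
seg 3: a=5, c=M3/2=-4571/849, d=(M4−M3)/(6·1)=3023/849, b=Δ3−h3·(2M3+M4)/6=-2314/283
seg 4: a=-5, c=M4/2=4498/849, d=(M5−M4)/(6·3)=-4498/7641, b=Δ4−h4·(2M4+M5)/6=-7015/849
t_q=43/4 → seg 4, τ=3/4; S=-5+-7015/849·τ+4498/849·τ²+-4498/7641·τ³=-76661/9056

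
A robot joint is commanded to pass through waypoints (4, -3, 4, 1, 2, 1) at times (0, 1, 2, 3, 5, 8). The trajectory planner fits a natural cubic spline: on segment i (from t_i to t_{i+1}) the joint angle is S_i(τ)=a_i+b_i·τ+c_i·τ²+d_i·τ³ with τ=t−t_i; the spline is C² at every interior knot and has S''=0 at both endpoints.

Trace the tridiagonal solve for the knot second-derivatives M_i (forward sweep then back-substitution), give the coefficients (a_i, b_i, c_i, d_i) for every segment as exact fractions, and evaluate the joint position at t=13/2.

Δ: Δ0=-7, Δ1=7, Δ2=-3, Δ3=1/2, Δ4=-1/3
row 1: diag=4, rhs=84; c'=1/4, d'=21
row 2: denom=4−1·1/4=15/4; d'=(-60−1·21)/(15/4)=-108/5
row 3: denom=6−1·4/15=86/15; d'=(21−1·-108/5)/(86/15)=639/86
row 4: denom=10−2·15/43=400/43; d'=(-5−2·639/86)/(400/43)=-427/200
back: M4=-427/200
back: M3=639/86−15/43·-427/200=327/40
back: M2=-108/5−4/15·327/40=-1189/50
back: M1=21−1/4·-1189/50=5389/200
M: M0=0, M1=5389/200, M2=-1189/50, M3=327/40, M4=-427/200, M5=0
seg 0: a=4, c=M0/2=0, d=(M1−M0)/(6·1)=5389/1200, b=Δ0−h0·(2M0+M1)/6=-13789/1200
seg 1: a=-3, c=M1/2=5389/400, d=(M2−M1)/(6·1)=-2029/240, b=Δ1−h1·(2M1+M2)/6=1189/600
seg 2: a=4, c=M2/2=-1189/100, d=(M3−M2)/(6·1)=6391/1200, b=Δ2−h2·(2M2+M3)/6=4277/1200
seg 3: a=1, c=M3/2=327/80, d=(M4−M3)/(6·2)=-1031/1200, b=Δ3−h3·(2M3+M4)/6=-2543/600
seg 4: a=2, c=M4/2=-427/400, d=(M5−M4)/(6·3)=427/3600, b=Δ4−h4·(2M4+M5)/6=1081/600
t_q=13/2 → seg 4, τ=3/2; S=2+1081/600·τ+-427/400·τ²+427/3600·τ³=8643/3200

  seg 0: a=4 b=-13789/1200 c=0 d=5389/1200
  seg 1: a=-3 b=1189/600 c=5389/400 d=-2029/240
  seg 2: a=4 b=4277/1200 c=-1189/100 d=6391/1200
  seg 3: a=1 b=-2543/600 c=327/80 d=-1031/1200
  seg 4: a=2 b=1081/600 c=-427/400 d=427/3600
S(13/2) = 8643/3200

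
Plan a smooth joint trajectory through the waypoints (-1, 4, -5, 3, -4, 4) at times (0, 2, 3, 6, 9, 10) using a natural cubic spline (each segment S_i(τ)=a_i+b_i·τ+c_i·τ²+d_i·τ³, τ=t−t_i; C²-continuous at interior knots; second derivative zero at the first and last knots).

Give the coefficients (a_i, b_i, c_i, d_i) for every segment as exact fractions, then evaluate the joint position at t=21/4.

  seg 0: a=-1 b=51901/7314 c=0 d=-4202/3657
  seg 1: a=4 b=-48947/7314 c=-8404/1219 d=33545/7314
  seg 2: a=-5 b=-24580/3657 c=16737/2438 d=-27323/21942
  seg 3: a=3 b=6199/7314 c=-5293/1219 d=2667/2438
  seg 4: a=-4 b=15839/3657 c=13417/2438 d=-13417/7314
S(21/4) = 69785/156032

Δ: Δ0=5/2, Δ1=-9, Δ2=8/3, Δ3=-7/3, Δ4=8
row 1: diag=6, rhs=-69; c'=1/6, d'=-23/2
row 2: denom=8−1·1/6=47/6; d'=(70−1·-23/2)/(47/6)=489/47
row 3: denom=12−3·18/47=510/47; d'=(-30−3·489/47)/(510/47)=-959/170
row 4: denom=8−3·47/170=1219/170; d'=(62−3·-959/170)/(1219/170)=13417/1219
back: M4=13417/1219
back: M3=-959/170−47/170·13417/1219=-10586/1219
back: M2=489/47−18/47·-10586/1219=16737/1219
back: M1=-23/2−1/6·16737/1219=-16808/1219
M: M0=0, M1=-16808/1219, M2=16737/1219, M3=-10586/1219, M4=13417/1219, M5=0
seg 0: a=-1, c=M0/2=0, d=(M1−M0)/(6·2)=-4202/3657, b=Δ0−h0·(2M0+M1)/6=51901/7314
seg 1: a=4, c=M1/2=-8404/1219, d=(M2−M1)/(6·1)=33545/7314, b=Δ1−h1·(2M1+M2)/6=-48947/7314
seg 2: a=-5, c=M2/2=16737/2438, d=(M3−M2)/(6·3)=-27323/21942, b=Δ2−h2·(2M2+M3)/6=-24580/3657
seg 3: a=3, c=M3/2=-5293/1219, d=(M4−M3)/(6·3)=2667/2438, b=Δ3−h3·(2M3+M4)/6=6199/7314
seg 4: a=-4, c=M4/2=13417/2438, d=(M5−M4)/(6·1)=-13417/7314, b=Δ4−h4·(2M4+M5)/6=15839/3657
t_q=21/4 → seg 2, τ=9/4; S=-5+-24580/3657·τ+16737/2438·τ²+-27323/21942·τ³=69785/156032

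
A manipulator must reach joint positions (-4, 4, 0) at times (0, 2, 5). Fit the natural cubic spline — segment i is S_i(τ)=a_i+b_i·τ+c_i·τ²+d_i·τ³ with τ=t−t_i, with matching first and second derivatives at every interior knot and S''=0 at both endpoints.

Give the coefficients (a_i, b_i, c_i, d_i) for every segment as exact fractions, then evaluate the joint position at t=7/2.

  seg 0: a=-4 b=76/15 c=0 d=-4/15
  seg 1: a=4 b=28/15 c=-8/5 d=8/45
S(7/2) = 19/5

Δ: Δ0=4, Δ1=-4/3
row 1: diag=10, rhs=-32; c'=3/10, d'=-16/5
back: M1=-16/5
M: M0=0, M1=-16/5, M2=0
seg 0: a=-4, c=M0/2=0, d=(M1−M0)/(6·2)=-4/15, b=Δ0−h0·(2M0+M1)/6=76/15
seg 1: a=4, c=M1/2=-8/5, d=(M2−M1)/(6·3)=8/45, b=Δ1−h1·(2M1+M2)/6=28/15
t_q=7/2 → seg 1, τ=3/2; S=4+28/15·τ+-8/5·τ²+8/45·τ³=19/5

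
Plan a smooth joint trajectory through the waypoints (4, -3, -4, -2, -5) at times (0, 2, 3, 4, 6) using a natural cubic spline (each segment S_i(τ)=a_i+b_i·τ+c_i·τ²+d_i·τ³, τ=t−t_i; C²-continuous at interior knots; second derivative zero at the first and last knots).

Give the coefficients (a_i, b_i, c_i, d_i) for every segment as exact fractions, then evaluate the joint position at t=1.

Δ: Δ0=-7/2, Δ1=-1, Δ2=2, Δ3=-3/2
row 1: diag=6, rhs=15; c'=1/6, d'=5/2
row 2: denom=4−1·1/6=23/6; d'=(18−1·5/2)/(23/6)=93/23
row 3: denom=6−1·6/23=132/23; d'=(-21−1·93/23)/(132/23)=-48/11
back: M3=-48/11
back: M2=93/23−6/23·-48/11=57/11
back: M1=5/2−1/6·57/11=18/11
M: M0=0, M1=18/11, M2=57/11, M3=-48/11, M4=0
seg 0: a=4, c=M0/2=0, d=(M1−M0)/(6·2)=3/22, b=Δ0−h0·(2M0+M1)/6=-89/22
seg 1: a=-3, c=M1/2=9/11, d=(M2−M1)/(6·1)=13/22, b=Δ1−h1·(2M1+M2)/6=-53/22
seg 2: a=-4, c=M2/2=57/22, d=(M3−M2)/(6·1)=-35/22, b=Δ2−h2·(2M2+M3)/6=1
seg 3: a=-2, c=M3/2=-24/11, d=(M4−M3)/(6·2)=4/11, b=Δ3−h3·(2M3+M4)/6=31/22
t_q=1 → seg 0, τ=1; S=4+-89/22·τ+0·τ²+3/22·τ³=1/11

  seg 0: a=4 b=-89/22 c=0 d=3/22
  seg 1: a=-3 b=-53/22 c=9/11 d=13/22
  seg 2: a=-4 b=1 c=57/22 d=-35/22
  seg 3: a=-2 b=31/22 c=-24/11 d=4/11
S(1) = 1/11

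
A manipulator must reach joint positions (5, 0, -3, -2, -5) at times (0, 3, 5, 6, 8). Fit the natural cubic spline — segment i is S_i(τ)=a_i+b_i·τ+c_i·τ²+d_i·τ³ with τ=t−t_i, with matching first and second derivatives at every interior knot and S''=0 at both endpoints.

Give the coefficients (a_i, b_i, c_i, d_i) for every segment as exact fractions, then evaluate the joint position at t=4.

  seg 0: a=5 b=-2735/1956 c=0 d=-175/5868
  seg 1: a=0 b=-2155/978 c=-175/652 d=1213/3912
  seg 2: a=-3 b=217/489 c=519/326 d=-1013/978
  seg 3: a=-2 b=509/978 c=-247/163 d=247/978
S(4) = -2819/1304

Δ: Δ0=-5/3, Δ1=-3/2, Δ2=1, Δ3=-3/2
row 1: diag=10, rhs=1; c'=1/5, d'=1/10
row 2: denom=6−2·1/5=28/5; d'=(15−2·1/10)/(28/5)=37/14
row 3: denom=6−1·5/28=163/28; d'=(-15−1·37/14)/(163/28)=-494/163
back: M3=-494/163
back: M2=37/14−5/28·-494/163=519/163
back: M1=1/10−1/5·519/163=-175/326
M: M0=0, M1=-175/326, M2=519/163, M3=-494/163, M4=0
seg 0: a=5, c=M0/2=0, d=(M1−M0)/(6·3)=-175/5868, b=Δ0−h0·(2M0+M1)/6=-2735/1956
seg 1: a=0, c=M1/2=-175/652, d=(M2−M1)/(6·2)=1213/3912, b=Δ1−h1·(2M1+M2)/6=-2155/978
seg 2: a=-3, c=M2/2=519/326, d=(M3−M2)/(6·1)=-1013/978, b=Δ2−h2·(2M2+M3)/6=217/489
seg 3: a=-2, c=M3/2=-247/163, d=(M4−M3)/(6·2)=247/978, b=Δ3−h3·(2M3+M4)/6=509/978
t_q=4 → seg 1, τ=1; S=0+-2155/978·τ+-175/652·τ²+1213/3912·τ³=-2819/1304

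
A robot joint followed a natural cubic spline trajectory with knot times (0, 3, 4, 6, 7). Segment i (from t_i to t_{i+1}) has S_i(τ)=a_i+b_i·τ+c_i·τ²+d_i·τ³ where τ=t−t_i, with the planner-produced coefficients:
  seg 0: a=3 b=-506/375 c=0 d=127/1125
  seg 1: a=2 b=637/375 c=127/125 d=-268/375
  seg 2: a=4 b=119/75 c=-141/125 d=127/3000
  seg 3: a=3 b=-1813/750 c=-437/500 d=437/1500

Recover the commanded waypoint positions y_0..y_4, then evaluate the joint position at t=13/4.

y_0=3 y_1=2 y_2=4 y_3=3 y_4=0
S(13/4) = 2477/1000

y_0 = S_0(0) = a_0 = 3
y_1 = S_1(0) = a_1 = 2
y_2 = S_2(0) = a_2 = 4
y_3 = S_3(0) = a_3 = 3
y_4 = S_3(1) = 0
t_q=13/4 is in segment 1 (τ=1/4); S_1(τ)=2477/1000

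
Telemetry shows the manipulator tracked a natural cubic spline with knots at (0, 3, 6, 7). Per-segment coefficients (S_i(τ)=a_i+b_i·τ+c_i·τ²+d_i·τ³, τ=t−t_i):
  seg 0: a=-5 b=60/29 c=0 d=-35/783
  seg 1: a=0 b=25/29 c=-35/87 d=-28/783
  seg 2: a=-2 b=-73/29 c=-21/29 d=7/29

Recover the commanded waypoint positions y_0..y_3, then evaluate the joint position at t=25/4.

y_0 = S_0(0) = a_0 = -5
y_1 = S_1(0) = a_1 = 0
y_2 = S_2(0) = a_2 = -2
y_3 = S_2(1) = -5
t_q=25/4 is in segment 2 (τ=1/4); S_2(τ)=-4957/1856

y_0=-5 y_1=0 y_2=-2 y_3=-5
S(25/4) = -4957/1856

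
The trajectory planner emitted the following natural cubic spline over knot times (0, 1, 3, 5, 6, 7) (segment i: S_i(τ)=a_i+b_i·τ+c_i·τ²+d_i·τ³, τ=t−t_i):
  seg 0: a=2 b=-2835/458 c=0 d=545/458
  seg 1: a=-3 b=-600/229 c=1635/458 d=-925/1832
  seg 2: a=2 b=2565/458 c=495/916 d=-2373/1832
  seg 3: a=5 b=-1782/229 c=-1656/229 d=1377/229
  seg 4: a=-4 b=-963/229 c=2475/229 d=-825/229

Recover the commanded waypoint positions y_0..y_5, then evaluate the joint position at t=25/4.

y_0=2 y_1=-3 y_2=2 y_3=5 y_4=-4 y_5=-1
S(25/4) = -64957/14656

y_0 = S_0(0) = a_0 = 2
y_1 = S_1(0) = a_1 = -3
y_2 = S_2(0) = a_2 = 2
y_3 = S_3(0) = a_3 = 5
y_4 = S_4(0) = a_4 = -4
y_5 = S_4(1) = -1
t_q=25/4 is in segment 4 (τ=1/4); S_4(τ)=-64957/14656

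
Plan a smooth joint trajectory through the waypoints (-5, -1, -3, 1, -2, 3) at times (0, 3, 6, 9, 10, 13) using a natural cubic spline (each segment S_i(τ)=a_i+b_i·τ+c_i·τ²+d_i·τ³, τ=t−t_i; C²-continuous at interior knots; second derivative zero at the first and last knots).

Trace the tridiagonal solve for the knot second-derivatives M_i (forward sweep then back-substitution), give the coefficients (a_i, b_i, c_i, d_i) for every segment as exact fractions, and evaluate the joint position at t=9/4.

Δ: Δ0=4/3, Δ1=-2/3, Δ2=4/3, Δ3=-3, Δ4=5/3
row 1: diag=12, rhs=-12; c'=1/4, d'=-1
row 2: denom=12−3·1/4=45/4; d'=(12−3·-1)/(45/4)=4/3
row 3: denom=8−3·4/15=36/5; d'=(-26−3·4/3)/(36/5)=-25/6
row 4: denom=8−1·5/36=283/36; d'=(28−1·-25/6)/(283/36)=1158/283
back: M4=1158/283
back: M3=-25/6−5/36·1158/283=-1340/283
back: M2=4/3−4/15·-1340/283=2204/849
back: M1=-1−1/4·2204/849=-1400/849
M: M0=0, M1=-1400/849, M2=2204/849, M3=-1340/283, M4=1158/283, M5=0
seg 0: a=-5, c=M0/2=0, d=(M1−M0)/(6·3)=-700/7641, b=Δ0−h0·(2M0+M1)/6=1832/849
seg 1: a=-1, c=M1/2=-700/849, d=(M2−M1)/(6·3)=1802/7641, b=Δ1−h1·(2M1+M2)/6=-268/849
seg 2: a=-3, c=M2/2=1102/849, d=(M3−M2)/(6·3)=-3112/7641, b=Δ2−h2·(2M2+M3)/6=938/849
seg 3: a=1, c=M3/2=-670/283, d=(M4−M3)/(6·1)=1249/849, b=Δ3−h3·(2M3+M4)/6=-1786/849
seg 4: a=-2, c=M4/2=579/283, d=(M5−M4)/(6·3)=-193/849, b=Δ4−h4·(2M4+M5)/6=-2059/849
t_q=9/4 → seg 0, τ=9/4; S=-5+1832/849·τ+0·τ²+-700/7641·τ³=-5381/4528

  seg 0: a=-5 b=1832/849 c=0 d=-700/7641
  seg 1: a=-1 b=-268/849 c=-700/849 d=1802/7641
  seg 2: a=-3 b=938/849 c=1102/849 d=-3112/7641
  seg 3: a=1 b=-1786/849 c=-670/283 d=1249/849
  seg 4: a=-2 b=-2059/849 c=579/283 d=-193/849
S(9/4) = -5381/4528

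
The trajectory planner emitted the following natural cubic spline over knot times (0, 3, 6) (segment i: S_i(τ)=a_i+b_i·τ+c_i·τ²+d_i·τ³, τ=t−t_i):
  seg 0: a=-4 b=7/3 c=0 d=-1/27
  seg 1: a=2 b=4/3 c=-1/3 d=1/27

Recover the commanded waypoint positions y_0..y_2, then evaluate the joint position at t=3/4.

y_0 = S_0(0) = a_0 = -4
y_1 = S_1(0) = a_1 = 2
y_2 = S_1(3) = 4
t_q=3/4 is in segment 0 (τ=3/4); S_0(τ)=-145/64

y_0=-4 y_1=2 y_2=4
S(3/4) = -145/64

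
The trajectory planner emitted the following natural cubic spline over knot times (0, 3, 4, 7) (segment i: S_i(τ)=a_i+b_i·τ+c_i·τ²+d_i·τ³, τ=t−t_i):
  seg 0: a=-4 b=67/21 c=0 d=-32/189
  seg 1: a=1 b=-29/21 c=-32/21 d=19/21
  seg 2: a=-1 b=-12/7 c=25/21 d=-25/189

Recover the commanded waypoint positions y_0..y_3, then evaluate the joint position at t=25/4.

y_0=-4 y_1=1 y_2=-1 y_3=1
S(25/4) = -151/448

y_0 = S_0(0) = a_0 = -4
y_1 = S_1(0) = a_1 = 1
y_2 = S_2(0) = a_2 = -1
y_3 = S_2(3) = 1
t_q=25/4 is in segment 2 (τ=9/4); S_2(τ)=-151/448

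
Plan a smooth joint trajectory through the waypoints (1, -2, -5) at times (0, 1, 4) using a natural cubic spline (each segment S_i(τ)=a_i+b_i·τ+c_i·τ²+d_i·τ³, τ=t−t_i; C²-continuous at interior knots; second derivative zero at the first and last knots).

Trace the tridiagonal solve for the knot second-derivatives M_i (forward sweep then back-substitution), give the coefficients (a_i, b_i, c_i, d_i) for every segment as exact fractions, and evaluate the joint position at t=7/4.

Δ: Δ0=-3, Δ1=-1
row 1: diag=8, rhs=12; c'=3/8, d'=3/2
back: M1=3/2
M: M0=0, M1=3/2, M2=0
seg 0: a=1, c=M0/2=0, d=(M1−M0)/(6·1)=1/4, b=Δ0−h0·(2M0+M1)/6=-13/4
seg 1: a=-2, c=M1/2=3/4, d=(M2−M1)/(6·3)=-1/12, b=Δ1−h1·(2M1+M2)/6=-5/2
t_q=7/4 → seg 1, τ=3/4; S=-2+-5/2·τ+3/4·τ²+-1/12·τ³=-893/256

  seg 0: a=1 b=-13/4 c=0 d=1/4
  seg 1: a=-2 b=-5/2 c=3/4 d=-1/12
S(7/4) = -893/256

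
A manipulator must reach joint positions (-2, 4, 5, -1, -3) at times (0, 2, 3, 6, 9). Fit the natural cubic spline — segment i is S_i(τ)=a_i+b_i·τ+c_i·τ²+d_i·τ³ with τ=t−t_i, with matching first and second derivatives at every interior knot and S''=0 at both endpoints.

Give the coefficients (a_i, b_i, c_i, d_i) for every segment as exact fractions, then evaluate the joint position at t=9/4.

Δ: Δ0=3, Δ1=1, Δ2=-2, Δ3=-2/3
row 1: diag=6, rhs=-12; c'=1/6, d'=-2
row 2: denom=8−1·1/6=47/6; d'=(-18−1·-2)/(47/6)=-96/47
row 3: denom=12−3·18/47=510/47; d'=(8−3·-96/47)/(510/47)=332/255
back: M3=332/255
back: M2=-96/47−18/47·332/255=-216/85
back: M1=-2−1/6·-216/85=-134/85
M: M0=0, M1=-134/85, M2=-216/85, M3=332/255, M4=0
seg 0: a=-2, c=M0/2=0, d=(M1−M0)/(6·2)=-67/510, b=Δ0−h0·(2M0+M1)/6=899/255
seg 1: a=4, c=M1/2=-67/85, d=(M2−M1)/(6·1)=-41/255, b=Δ1−h1·(2M1+M2)/6=497/255
seg 2: a=5, c=M2/2=-108/85, d=(M3−M2)/(6·3)=98/459, b=Δ2−h2·(2M2+M3)/6=-28/255
seg 3: a=-1, c=M3/2=166/255, d=(M4−M3)/(6·3)=-166/2295, b=Δ3−h3·(2M3+M4)/6=-502/255
t_q=9/4 → seg 1, τ=1/4; S=4+497/255·τ+-67/85·τ²+-41/255·τ³=24129/5440

  seg 0: a=-2 b=899/255 c=0 d=-67/510
  seg 1: a=4 b=497/255 c=-67/85 d=-41/255
  seg 2: a=5 b=-28/255 c=-108/85 d=98/459
  seg 3: a=-1 b=-502/255 c=166/255 d=-166/2295
S(9/4) = 24129/5440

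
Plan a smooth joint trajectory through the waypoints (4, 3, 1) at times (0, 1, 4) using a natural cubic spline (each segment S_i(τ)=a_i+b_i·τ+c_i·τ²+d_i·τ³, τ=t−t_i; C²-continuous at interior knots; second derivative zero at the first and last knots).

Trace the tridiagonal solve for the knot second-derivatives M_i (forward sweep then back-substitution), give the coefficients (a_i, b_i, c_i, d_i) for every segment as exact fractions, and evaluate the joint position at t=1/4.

  seg 0: a=4 b=-25/24 c=0 d=1/24
  seg 1: a=3 b=-11/12 c=1/8 d=-1/72
S(1/4) = 1915/512

Δ: Δ0=-1, Δ1=-2/3
row 1: diag=8, rhs=2; c'=3/8, d'=1/4
back: M1=1/4
M: M0=0, M1=1/4, M2=0
seg 0: a=4, c=M0/2=0, d=(M1−M0)/(6·1)=1/24, b=Δ0−h0·(2M0+M1)/6=-25/24
seg 1: a=3, c=M1/2=1/8, d=(M2−M1)/(6·3)=-1/72, b=Δ1−h1·(2M1+M2)/6=-11/12
t_q=1/4 → seg 0, τ=1/4; S=4+-25/24·τ+0·τ²+1/24·τ³=1915/512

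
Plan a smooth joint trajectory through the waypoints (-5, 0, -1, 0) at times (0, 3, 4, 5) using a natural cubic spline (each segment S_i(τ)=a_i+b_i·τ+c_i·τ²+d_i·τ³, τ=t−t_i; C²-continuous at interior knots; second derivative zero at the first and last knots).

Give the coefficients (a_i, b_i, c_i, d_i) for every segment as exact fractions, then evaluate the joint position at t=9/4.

  seg 0: a=-5 b=269/93 c=0 d=-38/279
  seg 1: a=0 b=-73/93 c=-38/31 d=94/93
  seg 2: a=-1 b=-19/93 c=56/31 d=-56/93
S(9/4) = -43/992

Δ: Δ0=5/3, Δ1=-1, Δ2=1
row 1: diag=8, rhs=-16; c'=1/8, d'=-2
row 2: denom=4−1·1/8=31/8; d'=(12−1·-2)/(31/8)=112/31
back: M2=112/31
back: M1=-2−1/8·112/31=-76/31
M: M0=0, M1=-76/31, M2=112/31, M3=0
seg 0: a=-5, c=M0/2=0, d=(M1−M0)/(6·3)=-38/279, b=Δ0−h0·(2M0+M1)/6=269/93
seg 1: a=0, c=M1/2=-38/31, d=(M2−M1)/(6·1)=94/93, b=Δ1−h1·(2M1+M2)/6=-73/93
seg 2: a=-1, c=M2/2=56/31, d=(M3−M2)/(6·1)=-56/93, b=Δ2−h2·(2M2+M3)/6=-19/93
t_q=9/4 → seg 0, τ=9/4; S=-5+269/93·τ+0·τ²+-38/279·τ³=-43/992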